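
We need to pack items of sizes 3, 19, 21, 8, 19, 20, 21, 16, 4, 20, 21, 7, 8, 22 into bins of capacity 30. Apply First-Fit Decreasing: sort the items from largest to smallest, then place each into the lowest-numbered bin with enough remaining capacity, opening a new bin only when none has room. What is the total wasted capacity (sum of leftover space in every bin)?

61

Sorted descending: 22, 21, 21, 21, 20, 20, 19, 19, 16, 8, 8, 7, 4, 3.
22 → bin 1 (remaining 8)
21 → bin 2 (remaining 9)
21 → bin 3 (remaining 9)
21 → bin 4 (remaining 9)
20 → bin 5 (remaining 10)
20 → bin 6 (remaining 10)
19 → bin 7 (remaining 11)
19 → bin 8 (remaining 11)
16 → bin 9 (remaining 14)
8 → bin 1 (remaining 0)
8 → bin 2 (remaining 1)
7 → bin 3 (remaining 2)
4 → bin 4 (remaining 5)
3 → bin 4 (remaining 2)
9 bins × 30 = 270; used 209; unused 61.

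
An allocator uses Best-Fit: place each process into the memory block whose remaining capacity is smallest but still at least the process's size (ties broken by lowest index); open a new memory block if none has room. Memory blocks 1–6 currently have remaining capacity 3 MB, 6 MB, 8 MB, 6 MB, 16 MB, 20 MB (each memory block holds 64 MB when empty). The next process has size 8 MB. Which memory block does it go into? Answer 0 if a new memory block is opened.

3

Memory blocks with room: memory block 3 (8 MB), memory block 5 (16 MB), memory block 6 (20 MB).
Tightest fit is memory block 3 with 8 MB free.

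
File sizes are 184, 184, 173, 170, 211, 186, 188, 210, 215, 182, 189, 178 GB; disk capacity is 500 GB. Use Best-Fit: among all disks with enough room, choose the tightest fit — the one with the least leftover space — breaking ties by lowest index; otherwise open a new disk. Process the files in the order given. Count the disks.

Put 184 GB in disk 1; 316 GB remain.
Put 184 GB in disk 1; 132 GB remain.
Put 173 GB in disk 2; 327 GB remain.
Put 170 GB in disk 2; 157 GB remain.
Put 211 GB in disk 3; 289 GB remain.
Put 186 GB in disk 3; 103 GB remain.
Put 188 GB in disk 4; 312 GB remain.
Put 210 GB in disk 4; 102 GB remain.
Put 215 GB in disk 5; 285 GB remain.
Put 182 GB in disk 5; 103 GB remain.
Put 189 GB in disk 6; 311 GB remain.
Put 178 GB in disk 6; 133 GB remain.

6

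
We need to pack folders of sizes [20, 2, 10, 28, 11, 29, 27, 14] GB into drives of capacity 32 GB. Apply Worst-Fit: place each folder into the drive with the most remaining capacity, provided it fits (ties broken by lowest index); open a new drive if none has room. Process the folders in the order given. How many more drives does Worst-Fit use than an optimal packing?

0

Worst-Fit: [20,2,10] [28] [11,14] [29] [27] → 5 drives.
Total size 141 GB; any packing needs at least ⌈141/32⌉ = 5 drives.
So 5 is already optimal.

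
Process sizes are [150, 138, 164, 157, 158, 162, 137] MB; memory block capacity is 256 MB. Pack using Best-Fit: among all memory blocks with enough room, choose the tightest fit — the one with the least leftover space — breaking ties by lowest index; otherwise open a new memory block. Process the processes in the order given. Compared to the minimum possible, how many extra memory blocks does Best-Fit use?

Best-Fit: [150] [138] [164] [157] [158] [162] [137] → 7 memory blocks.
7 processes exceed 128 MB (half the capacity), and no two of those can share a memory block, so at least 7 memory blocks are needed.
So 7 is already optimal.

0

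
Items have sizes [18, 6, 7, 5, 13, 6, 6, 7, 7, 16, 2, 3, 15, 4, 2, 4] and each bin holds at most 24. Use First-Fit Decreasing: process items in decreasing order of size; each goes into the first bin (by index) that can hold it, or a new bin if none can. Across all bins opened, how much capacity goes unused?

23

Sorted descending: 18, 16, 15, 13, 7, 7, 7, 6, 6, 6, 5, 4, 4, 3, 2, 2.
bin 1: place 18, 6 left
bin 2: place 16, 8 left
bin 3: place 15, 9 left
bin 4: place 13, 11 left
bin 2: place 7, 1 left
bin 3: place 7, 2 left
bin 4: place 7, 4 left
bin 1: place 6, 0 left
bin 5: place 6, 18 left
bin 5: place 6, 12 left
bin 5: place 5, 7 left
bin 4: place 4, 0 left
bin 5: place 4, 3 left
bin 5: place 3, 0 left
bin 3: place 2, 0 left
bin 6: place 2, 22 left
6 bins × 24 = 144; used 121; unused 23.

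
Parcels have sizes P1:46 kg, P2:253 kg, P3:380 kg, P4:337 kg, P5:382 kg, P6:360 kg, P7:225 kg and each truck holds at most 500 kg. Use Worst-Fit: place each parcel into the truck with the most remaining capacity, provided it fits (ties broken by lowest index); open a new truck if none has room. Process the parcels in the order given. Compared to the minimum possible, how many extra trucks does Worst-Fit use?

Worst-Fit: [46,253] [380] [337] [382] [360] [225] → 6 trucks.
5 parcels exceed 250 kg (half the capacity), and no two of those can share a truck, so at least 5 trucks are needed.
An optimal packing achieves that bound: [382,46] [380] [360] [337] [253,225] → 5 trucks.
Excess: 6 − 5 = 1.

1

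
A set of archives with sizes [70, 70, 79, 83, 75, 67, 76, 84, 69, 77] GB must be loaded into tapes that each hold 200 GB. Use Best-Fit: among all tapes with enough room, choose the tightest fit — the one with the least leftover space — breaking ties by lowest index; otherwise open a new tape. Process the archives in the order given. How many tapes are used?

tape 1: place 70 GB, 130 GB left
tape 1: place 70 GB, 60 GB left
tape 2: place 79 GB, 121 GB left
tape 2: place 83 GB, 38 GB left
tape 3: place 75 GB, 125 GB left
tape 3: place 67 GB, 58 GB left
tape 4: place 76 GB, 124 GB left
tape 4: place 84 GB, 40 GB left
tape 5: place 69 GB, 131 GB left
tape 5: place 77 GB, 54 GB left
Final tapes: [70,70] [79,83] [75,67] [76,84] [69,77].

5 tapes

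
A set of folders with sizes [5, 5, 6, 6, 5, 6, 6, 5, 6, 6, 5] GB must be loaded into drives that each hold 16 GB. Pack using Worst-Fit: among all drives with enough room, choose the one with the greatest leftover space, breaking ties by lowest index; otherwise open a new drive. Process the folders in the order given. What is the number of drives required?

5 GB → drive 1 (remaining 11 GB)
5 GB → drive 1 (remaining 6 GB)
6 GB → drive 1 (remaining 0 GB)
6 GB → drive 2 (remaining 10 GB)
5 GB → drive 2 (remaining 5 GB)
6 GB → drive 3 (remaining 10 GB)
6 GB → drive 3 (remaining 4 GB)
5 GB → drive 2 (remaining 0 GB)
6 GB → drive 4 (remaining 10 GB)
6 GB → drive 4 (remaining 4 GB)
5 GB → drive 5 (remaining 11 GB)

5 drives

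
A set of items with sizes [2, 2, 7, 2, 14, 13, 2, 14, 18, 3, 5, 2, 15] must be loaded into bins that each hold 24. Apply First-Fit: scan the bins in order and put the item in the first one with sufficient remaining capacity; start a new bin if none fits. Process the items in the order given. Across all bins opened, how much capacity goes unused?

2 → bin 1 (remaining 22)
2 → bin 1 (remaining 20)
7 → bin 1 (remaining 13)
2 → bin 1 (remaining 11)
14 → bin 2 (remaining 10)
13 → bin 3 (remaining 11)
2 → bin 1 (remaining 9)
14 → bin 4 (remaining 10)
18 → bin 5 (remaining 6)
3 → bin 1 (remaining 6)
5 → bin 1 (remaining 1)
2 → bin 2 (remaining 8)
15 → bin 6 (remaining 9)
6 bins × 24 = 144; used 99; unused 45.

45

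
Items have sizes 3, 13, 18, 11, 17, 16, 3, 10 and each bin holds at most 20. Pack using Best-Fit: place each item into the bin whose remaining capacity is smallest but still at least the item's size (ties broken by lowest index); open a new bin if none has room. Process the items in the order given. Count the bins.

Put 3 in bin 1; 17 remain.
Put 13 in bin 1; 4 remain.
Put 18 in bin 2; 2 remain.
Put 11 in bin 3; 9 remain.
Put 17 in bin 4; 3 remain.
Put 16 in bin 5; 4 remain.
Put 3 in bin 4; 0 remain.
Put 10 in bin 6; 10 remain.
Final bins: [3,13] [18] [11] [17,3] [16] [10].

6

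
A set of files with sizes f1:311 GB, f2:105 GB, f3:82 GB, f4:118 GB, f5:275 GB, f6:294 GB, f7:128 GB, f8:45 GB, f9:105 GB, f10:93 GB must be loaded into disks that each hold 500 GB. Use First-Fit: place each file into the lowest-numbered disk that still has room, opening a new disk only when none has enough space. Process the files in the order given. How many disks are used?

4 disks

Put f1 (311 GB) in disk 1; 189 GB remain.
Put f2 (105 GB) in disk 1; 84 GB remain.
Put f3 (82 GB) in disk 1; 2 GB remain.
Put f4 (118 GB) in disk 2; 382 GB remain.
Put f5 (275 GB) in disk 2; 107 GB remain.
Put f6 (294 GB) in disk 3; 206 GB remain.
Put f7 (128 GB) in disk 3; 78 GB remain.
Put f8 (45 GB) in disk 2; 62 GB remain.
Put f9 (105 GB) in disk 4; 395 GB remain.
Put f10 (93 GB) in disk 4; 302 GB remain.
Final disks: [311,105,82] [118,275,45] [294,128] [105,93].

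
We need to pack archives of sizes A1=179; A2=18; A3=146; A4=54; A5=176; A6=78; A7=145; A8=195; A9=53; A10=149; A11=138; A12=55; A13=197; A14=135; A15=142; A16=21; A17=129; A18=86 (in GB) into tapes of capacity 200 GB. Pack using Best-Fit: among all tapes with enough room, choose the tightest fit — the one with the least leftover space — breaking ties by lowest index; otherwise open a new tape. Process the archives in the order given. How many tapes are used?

12 tapes

tape 1: place A1 (179 GB), 21 GB left
tape 1: place A2 (18 GB), 3 GB left
tape 2: place A3 (146 GB), 54 GB left
tape 2: place A4 (54 GB), 0 GB left
tape 3: place A5 (176 GB), 24 GB left
tape 4: place A6 (78 GB), 122 GB left
tape 5: place A7 (145 GB), 55 GB left
tape 6: place A8 (195 GB), 5 GB left
tape 5: place A9 (53 GB), 2 GB left
tape 7: place A10 (149 GB), 51 GB left
tape 8: place A11 (138 GB), 62 GB left
tape 8: place A12 (55 GB), 7 GB left
tape 9: place A13 (197 GB), 3 GB left
tape 10: place A14 (135 GB), 65 GB left
tape 11: place A15 (142 GB), 58 GB left
tape 3: place A16 (21 GB), 3 GB left
tape 12: place A17 (129 GB), 71 GB left
tape 4: place A18 (86 GB), 36 GB left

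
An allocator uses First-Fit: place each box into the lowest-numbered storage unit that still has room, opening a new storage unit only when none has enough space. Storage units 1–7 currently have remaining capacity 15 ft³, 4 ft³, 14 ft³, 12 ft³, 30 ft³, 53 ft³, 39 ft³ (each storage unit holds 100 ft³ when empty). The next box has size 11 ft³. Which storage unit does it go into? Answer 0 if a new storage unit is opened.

Storage units with room: storage unit 1 (15 ft³), storage unit 3 (14 ft³), storage unit 4 (12 ft³), storage unit 5 (30 ft³), storage unit 6 (53 ft³), storage unit 7 (39 ft³).
The first with room is storage unit 1.

1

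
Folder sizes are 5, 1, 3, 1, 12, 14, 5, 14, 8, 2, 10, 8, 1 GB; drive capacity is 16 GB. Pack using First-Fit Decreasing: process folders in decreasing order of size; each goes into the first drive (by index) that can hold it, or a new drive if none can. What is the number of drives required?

6

Sorted descending: 14, 14, 12, 10, 8, 8, 5, 5, 3, 2, 1, 1, 1.
14 GB → drive 1 (remaining 2 GB)
14 GB → drive 2 (remaining 2 GB)
12 GB → drive 3 (remaining 4 GB)
10 GB → drive 4 (remaining 6 GB)
8 GB → drive 5 (remaining 8 GB)
8 GB → drive 5 (remaining 0 GB)
5 GB → drive 4 (remaining 1 GB)
5 GB → drive 6 (remaining 11 GB)
3 GB → drive 3 (remaining 1 GB)
2 GB → drive 1 (remaining 0 GB)
1 GB → drive 2 (remaining 1 GB)
1 GB → drive 2 (remaining 0 GB)
1 GB → drive 3 (remaining 0 GB)
Final drives: [14,2] [14,1,1] [12,3,1] [10,5] [8,8] [5].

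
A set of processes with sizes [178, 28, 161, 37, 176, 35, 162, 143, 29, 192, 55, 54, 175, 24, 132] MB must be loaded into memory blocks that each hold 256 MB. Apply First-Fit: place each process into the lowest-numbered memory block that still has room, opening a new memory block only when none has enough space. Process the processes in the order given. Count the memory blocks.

178 MB → memory block 1 (remaining 78 MB)
28 MB → memory block 1 (remaining 50 MB)
161 MB → memory block 2 (remaining 95 MB)
37 MB → memory block 1 (remaining 13 MB)
176 MB → memory block 3 (remaining 80 MB)
35 MB → memory block 2 (remaining 60 MB)
162 MB → memory block 4 (remaining 94 MB)
143 MB → memory block 5 (remaining 113 MB)
29 MB → memory block 2 (remaining 31 MB)
192 MB → memory block 6 (remaining 64 MB)
55 MB → memory block 3 (remaining 25 MB)
54 MB → memory block 4 (remaining 40 MB)
175 MB → memory block 7 (remaining 81 MB)
24 MB → memory block 2 (remaining 7 MB)
132 MB → memory block 8 (remaining 124 MB)
Final memory blocks: [178,28,37] [161,35,29,24] [176,55] [162,54] [143] [192] [175] [132].

8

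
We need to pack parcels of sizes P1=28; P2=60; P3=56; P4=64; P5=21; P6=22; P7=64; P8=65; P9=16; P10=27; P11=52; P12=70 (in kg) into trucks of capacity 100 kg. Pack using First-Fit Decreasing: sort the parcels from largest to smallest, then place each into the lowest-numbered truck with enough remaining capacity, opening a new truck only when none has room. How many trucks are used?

Sorted descending: 70, 65, 64, 64, 60, 56, 52, 28, 27, 22, 21, 16.
Put 70 kg in truck 1; 30 kg remain.
Put 65 kg in truck 2; 35 kg remain.
Put 64 kg in truck 3; 36 kg remain.
Put 64 kg in truck 4; 36 kg remain.
Put 60 kg in truck 5; 40 kg remain.
Put 56 kg in truck 6; 44 kg remain.
Put 52 kg in truck 7; 48 kg remain.
Put 28 kg in truck 1; 2 kg remain.
Put 27 kg in truck 2; 8 kg remain.
Put 22 kg in truck 3; 14 kg remain.
Put 21 kg in truck 4; 15 kg remain.
Put 16 kg in truck 5; 24 kg remain.
Final trucks: [70,28] [65,27] [64,22] [64,21] [60,16] [56] [52].

7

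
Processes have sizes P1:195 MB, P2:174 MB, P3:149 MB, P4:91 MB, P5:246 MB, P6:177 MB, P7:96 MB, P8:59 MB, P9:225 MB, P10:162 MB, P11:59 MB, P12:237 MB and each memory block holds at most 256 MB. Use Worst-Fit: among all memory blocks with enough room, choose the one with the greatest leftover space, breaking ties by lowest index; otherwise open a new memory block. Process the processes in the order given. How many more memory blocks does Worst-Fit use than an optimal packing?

Worst-Fit: [195] [174] [149,91] [246] [177] [96,59,59] [225] [162] [237] → 9 memory blocks.
Total size 1870 MB; any packing needs at least ⌈1870/256⌉ = 8 memory blocks.
An optimal packing achieves that bound: [246] [237] [225] [195,59] [177,59] [174] [162,91] [149,96] → 8 memory blocks.
Excess: 9 − 8 = 1.

1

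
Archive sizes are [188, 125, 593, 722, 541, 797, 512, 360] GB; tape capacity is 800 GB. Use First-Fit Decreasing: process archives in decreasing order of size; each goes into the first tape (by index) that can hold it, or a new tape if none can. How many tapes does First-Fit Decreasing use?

6 tapes

Sorted descending: 797, 722, 593, 541, 512, 360, 188, 125.
797 GB → tape 1 (remaining 3 GB)
722 GB → tape 2 (remaining 78 GB)
593 GB → tape 3 (remaining 207 GB)
541 GB → tape 4 (remaining 259 GB)
512 GB → tape 5 (remaining 288 GB)
360 GB → tape 6 (remaining 440 GB)
188 GB → tape 3 (remaining 19 GB)
125 GB → tape 4 (remaining 134 GB)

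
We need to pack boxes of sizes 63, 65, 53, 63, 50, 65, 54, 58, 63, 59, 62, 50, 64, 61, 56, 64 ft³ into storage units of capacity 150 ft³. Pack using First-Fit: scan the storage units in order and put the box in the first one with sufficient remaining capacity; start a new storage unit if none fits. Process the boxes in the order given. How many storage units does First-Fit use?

Put 63 ft³ in storage unit 1; 87 ft³ remain.
Put 65 ft³ in storage unit 1; 22 ft³ remain.
Put 53 ft³ in storage unit 2; 97 ft³ remain.
Put 63 ft³ in storage unit 2; 34 ft³ remain.
Put 50 ft³ in storage unit 3; 100 ft³ remain.
Put 65 ft³ in storage unit 3; 35 ft³ remain.
Put 54 ft³ in storage unit 4; 96 ft³ remain.
Put 58 ft³ in storage unit 4; 38 ft³ remain.
Put 63 ft³ in storage unit 5; 87 ft³ remain.
Put 59 ft³ in storage unit 5; 28 ft³ remain.
Put 62 ft³ in storage unit 6; 88 ft³ remain.
Put 50 ft³ in storage unit 6; 38 ft³ remain.
Put 64 ft³ in storage unit 7; 86 ft³ remain.
Put 61 ft³ in storage unit 7; 25 ft³ remain.
Put 56 ft³ in storage unit 8; 94 ft³ remain.
Put 64 ft³ in storage unit 8; 30 ft³ remain.
Final storage units: [63,65] [53,63] [50,65] [54,58] [63,59] [62,50] [64,61] [56,64].

8 storage units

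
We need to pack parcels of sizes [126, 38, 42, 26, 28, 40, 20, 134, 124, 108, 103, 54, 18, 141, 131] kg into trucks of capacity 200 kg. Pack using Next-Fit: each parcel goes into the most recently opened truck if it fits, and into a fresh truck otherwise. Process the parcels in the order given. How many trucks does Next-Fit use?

Put 126 kg in truck 1; 74 kg remain.
Put 38 kg in truck 1; 36 kg remain.
Put 42 kg in truck 2; 158 kg remain.
Put 26 kg in truck 2; 132 kg remain.
Put 28 kg in truck 2; 104 kg remain.
Put 40 kg in truck 2; 64 kg remain.
Put 20 kg in truck 2; 44 kg remain.
Put 134 kg in truck 3; 66 kg remain.
Put 124 kg in truck 4; 76 kg remain.
Put 108 kg in truck 5; 92 kg remain.
Put 103 kg in truck 6; 97 kg remain.
Put 54 kg in truck 6; 43 kg remain.
Put 18 kg in truck 6; 25 kg remain.
Put 141 kg in truck 7; 59 kg remain.
Put 131 kg in truck 8; 69 kg remain.
Final trucks: [126,38] [42,26,28,40,20] [134] [124] [108] [103,54,18] [141] [131].

8 trucks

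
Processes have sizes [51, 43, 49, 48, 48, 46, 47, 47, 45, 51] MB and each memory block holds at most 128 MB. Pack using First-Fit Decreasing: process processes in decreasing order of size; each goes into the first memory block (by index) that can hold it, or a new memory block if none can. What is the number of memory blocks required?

Sorted descending: 51, 51, 49, 48, 48, 47, 47, 46, 45, 43.
Put 51 MB in memory block 1; 77 MB remain.
Put 51 MB in memory block 1; 26 MB remain.
Put 49 MB in memory block 2; 79 MB remain.
Put 48 MB in memory block 2; 31 MB remain.
Put 48 MB in memory block 3; 80 MB remain.
Put 47 MB in memory block 3; 33 MB remain.
Put 47 MB in memory block 4; 81 MB remain.
Put 46 MB in memory block 4; 35 MB remain.
Put 45 MB in memory block 5; 83 MB remain.
Put 43 MB in memory block 5; 40 MB remain.
Final memory blocks: [51,51] [49,48] [48,47] [47,46] [45,43].

5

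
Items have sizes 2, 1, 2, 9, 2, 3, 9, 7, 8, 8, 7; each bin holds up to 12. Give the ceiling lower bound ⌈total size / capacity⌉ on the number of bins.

5

Total size = 2 + 1 + 2 + 9 + 2 + 3 + 9 + 7 + 8 + 8 + 7 = 58.
⌈58 / 12⌉ = 5.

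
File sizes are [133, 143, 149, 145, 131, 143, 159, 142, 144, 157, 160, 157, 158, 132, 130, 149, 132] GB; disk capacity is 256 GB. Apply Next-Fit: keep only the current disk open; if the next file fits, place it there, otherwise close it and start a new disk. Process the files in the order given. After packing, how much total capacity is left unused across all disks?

Put 133 GB in disk 1; 123 GB remain.
Put 143 GB in disk 2; 113 GB remain.
Put 149 GB in disk 3; 107 GB remain.
Put 145 GB in disk 4; 111 GB remain.
Put 131 GB in disk 5; 125 GB remain.
Put 143 GB in disk 6; 113 GB remain.
Put 159 GB in disk 7; 97 GB remain.
Put 142 GB in disk 8; 114 GB remain.
Put 144 GB in disk 9; 112 GB remain.
Put 157 GB in disk 10; 99 GB remain.
Put 160 GB in disk 11; 96 GB remain.
Put 157 GB in disk 12; 99 GB remain.
Put 158 GB in disk 13; 98 GB remain.
Put 132 GB in disk 14; 124 GB remain.
Put 130 GB in disk 15; 126 GB remain.
Put 149 GB in disk 16; 107 GB remain.
Put 132 GB in disk 17; 124 GB remain.
17 disks × 256 GB = 4352 GB; used 2464 GB; unused 1888 GB.

1888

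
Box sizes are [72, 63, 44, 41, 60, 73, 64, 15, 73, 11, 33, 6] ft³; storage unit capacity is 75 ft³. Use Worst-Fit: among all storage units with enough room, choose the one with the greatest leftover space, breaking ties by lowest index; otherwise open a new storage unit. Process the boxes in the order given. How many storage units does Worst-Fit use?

Put 72 ft³ in storage unit 1; 3 ft³ remain.
Put 63 ft³ in storage unit 2; 12 ft³ remain.
Put 44 ft³ in storage unit 3; 31 ft³ remain.
Put 41 ft³ in storage unit 4; 34 ft³ remain.
Put 60 ft³ in storage unit 5; 15 ft³ remain.
Put 73 ft³ in storage unit 6; 2 ft³ remain.
Put 64 ft³ in storage unit 7; 11 ft³ remain.
Put 15 ft³ in storage unit 4; 19 ft³ remain.
Put 73 ft³ in storage unit 8; 2 ft³ remain.
Put 11 ft³ in storage unit 3; 20 ft³ remain.
Put 33 ft³ in storage unit 9; 42 ft³ remain.
Put 6 ft³ in storage unit 9; 36 ft³ remain.
Final storage units: [72] [63] [44,11] [41,15] [60] [73] [64] [73] [33,6].

9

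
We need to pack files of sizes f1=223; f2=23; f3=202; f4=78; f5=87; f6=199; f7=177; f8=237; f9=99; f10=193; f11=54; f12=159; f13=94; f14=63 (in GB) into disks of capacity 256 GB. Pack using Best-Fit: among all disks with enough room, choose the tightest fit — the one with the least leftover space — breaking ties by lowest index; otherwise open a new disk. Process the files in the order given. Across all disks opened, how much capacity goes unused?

416

f1 (223 GB) → disk 1 (remaining 33 GB)
f2 (23 GB) → disk 1 (remaining 10 GB)
f3 (202 GB) → disk 2 (remaining 54 GB)
f4 (78 GB) → disk 3 (remaining 178 GB)
f5 (87 GB) → disk 3 (remaining 91 GB)
f6 (199 GB) → disk 4 (remaining 57 GB)
f7 (177 GB) → disk 5 (remaining 79 GB)
f8 (237 GB) → disk 6 (remaining 19 GB)
f9 (99 GB) → disk 7 (remaining 157 GB)
f10 (193 GB) → disk 8 (remaining 63 GB)
f11 (54 GB) → disk 2 (remaining 0 GB)
f12 (159 GB) → disk 9 (remaining 97 GB)
f13 (94 GB) → disk 9 (remaining 3 GB)
f14 (63 GB) → disk 8 (remaining 0 GB)
9 disks × 256 GB = 2304 GB; used 1888 GB; unused 416 GB.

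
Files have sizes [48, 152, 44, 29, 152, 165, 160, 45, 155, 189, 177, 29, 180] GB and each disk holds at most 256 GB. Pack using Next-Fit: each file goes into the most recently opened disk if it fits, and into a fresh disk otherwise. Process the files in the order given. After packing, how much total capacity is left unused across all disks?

Put 48 GB in disk 1; 208 GB remain.
Put 152 GB in disk 1; 56 GB remain.
Put 44 GB in disk 1; 12 GB remain.
Put 29 GB in disk 2; 227 GB remain.
Put 152 GB in disk 2; 75 GB remain.
Put 165 GB in disk 3; 91 GB remain.
Put 160 GB in disk 4; 96 GB remain.
Put 45 GB in disk 4; 51 GB remain.
Put 155 GB in disk 5; 101 GB remain.
Put 189 GB in disk 6; 67 GB remain.
Put 177 GB in disk 7; 79 GB remain.
Put 29 GB in disk 7; 50 GB remain.
Put 180 GB in disk 8; 76 GB remain.
8 disks × 256 GB = 2048 GB; used 1525 GB; unused 523 GB.

523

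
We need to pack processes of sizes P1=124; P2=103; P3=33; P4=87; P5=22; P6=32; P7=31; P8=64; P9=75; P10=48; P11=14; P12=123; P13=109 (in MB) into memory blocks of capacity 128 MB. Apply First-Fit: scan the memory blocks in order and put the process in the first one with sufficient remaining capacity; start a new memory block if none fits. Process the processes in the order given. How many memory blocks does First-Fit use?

7

Put P1 (124 MB) in memory block 1; 4 MB remain.
Put P2 (103 MB) in memory block 2; 25 MB remain.
Put P3 (33 MB) in memory block 3; 95 MB remain.
Put P4 (87 MB) in memory block 3; 8 MB remain.
Put P5 (22 MB) in memory block 2; 3 MB remain.
Put P6 (32 MB) in memory block 4; 96 MB remain.
Put P7 (31 MB) in memory block 4; 65 MB remain.
Put P8 (64 MB) in memory block 4; 1 MB remain.
Put P9 (75 MB) in memory block 5; 53 MB remain.
Put P10 (48 MB) in memory block 5; 5 MB remain.
Put P11 (14 MB) in memory block 6; 114 MB remain.
Put P12 (123 MB) in memory block 7; 5 MB remain.
Put P13 (109 MB) in memory block 6; 5 MB remain.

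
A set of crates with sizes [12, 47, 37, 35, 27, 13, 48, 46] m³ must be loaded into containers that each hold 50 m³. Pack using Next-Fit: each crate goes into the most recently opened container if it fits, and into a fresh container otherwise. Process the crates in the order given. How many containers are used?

Put 12 m³ in container 1; 38 m³ remain.
Put 47 m³ in container 2; 3 m³ remain.
Put 37 m³ in container 3; 13 m³ remain.
Put 35 m³ in container 4; 15 m³ remain.
Put 27 m³ in container 5; 23 m³ remain.
Put 13 m³ in container 5; 10 m³ remain.
Put 48 m³ in container 6; 2 m³ remain.
Put 46 m³ in container 7; 4 m³ remain.
Final containers: [12] [47] [37] [35] [27,13] [48] [46].

7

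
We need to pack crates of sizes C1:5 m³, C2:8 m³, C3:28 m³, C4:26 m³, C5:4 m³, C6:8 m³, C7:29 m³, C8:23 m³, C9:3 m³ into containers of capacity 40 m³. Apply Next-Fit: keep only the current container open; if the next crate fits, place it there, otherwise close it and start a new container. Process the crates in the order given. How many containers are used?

Put C1 (5 m³) in container 1; 35 m³ remain.
Put C2 (8 m³) in container 1; 27 m³ remain.
Put C3 (28 m³) in container 2; 12 m³ remain.
Put C4 (26 m³) in container 3; 14 m³ remain.
Put C5 (4 m³) in container 3; 10 m³ remain.
Put C6 (8 m³) in container 3; 2 m³ remain.
Put C7 (29 m³) in container 4; 11 m³ remain.
Put C8 (23 m³) in container 5; 17 m³ remain.
Put C9 (3 m³) in container 5; 14 m³ remain.

5 containers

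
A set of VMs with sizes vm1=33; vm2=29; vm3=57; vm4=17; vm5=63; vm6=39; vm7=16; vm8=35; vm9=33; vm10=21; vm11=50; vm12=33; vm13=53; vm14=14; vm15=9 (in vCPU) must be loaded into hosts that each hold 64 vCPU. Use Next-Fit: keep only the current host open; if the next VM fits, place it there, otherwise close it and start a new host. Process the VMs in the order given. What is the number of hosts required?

vm1 (33 vCPU) → host 1 (remaining 31 vCPU)
vm2 (29 vCPU) → host 1 (remaining 2 vCPU)
vm3 (57 vCPU) → host 2 (remaining 7 vCPU)
vm4 (17 vCPU) → host 3 (remaining 47 vCPU)
vm5 (63 vCPU) → host 4 (remaining 1 vCPU)
vm6 (39 vCPU) → host 5 (remaining 25 vCPU)
vm7 (16 vCPU) → host 5 (remaining 9 vCPU)
vm8 (35 vCPU) → host 6 (remaining 29 vCPU)
vm9 (33 vCPU) → host 7 (remaining 31 vCPU)
vm10 (21 vCPU) → host 7 (remaining 10 vCPU)
vm11 (50 vCPU) → host 8 (remaining 14 vCPU)
vm12 (33 vCPU) → host 9 (remaining 31 vCPU)
vm13 (53 vCPU) → host 10 (remaining 11 vCPU)
vm14 (14 vCPU) → host 11 (remaining 50 vCPU)
vm15 (9 vCPU) → host 11 (remaining 41 vCPU)

11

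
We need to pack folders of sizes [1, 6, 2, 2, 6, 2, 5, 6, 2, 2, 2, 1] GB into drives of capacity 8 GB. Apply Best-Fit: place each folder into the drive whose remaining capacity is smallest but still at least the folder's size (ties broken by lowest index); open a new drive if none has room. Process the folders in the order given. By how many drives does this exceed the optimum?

Best-Fit: [1,6,1] [2,2,2] [6,2] [5,2] [6,2] → 5 drives.
Total size 37 GB; any packing needs at least ⌈37/8⌉ = 5 drives.
So 5 is already optimal.

0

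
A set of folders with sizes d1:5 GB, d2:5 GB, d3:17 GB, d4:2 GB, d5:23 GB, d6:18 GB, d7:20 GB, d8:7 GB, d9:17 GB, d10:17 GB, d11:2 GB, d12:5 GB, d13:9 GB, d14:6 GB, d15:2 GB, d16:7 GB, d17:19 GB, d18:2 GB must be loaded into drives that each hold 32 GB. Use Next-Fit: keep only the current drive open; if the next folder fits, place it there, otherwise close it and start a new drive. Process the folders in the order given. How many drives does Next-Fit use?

8

drive 1: place d1 (5 GB), 27 GB left
drive 1: place d2 (5 GB), 22 GB left
drive 1: place d3 (17 GB), 5 GB left
drive 1: place d4 (2 GB), 3 GB left
drive 2: place d5 (23 GB), 9 GB left
drive 3: place d6 (18 GB), 14 GB left
drive 4: place d7 (20 GB), 12 GB left
drive 4: place d8 (7 GB), 5 GB left
drive 5: place d9 (17 GB), 15 GB left
drive 6: place d10 (17 GB), 15 GB left
drive 6: place d11 (2 GB), 13 GB left
drive 6: place d12 (5 GB), 8 GB left
drive 7: place d13 (9 GB), 23 GB left
drive 7: place d14 (6 GB), 17 GB left
drive 7: place d15 (2 GB), 15 GB left
drive 7: place d16 (7 GB), 8 GB left
drive 8: place d17 (19 GB), 13 GB left
drive 8: place d18 (2 GB), 11 GB left
Final drives: [5,5,17,2] [23] [18] [20,7] [17] [17,2,5] [9,6,2,7] [19,2].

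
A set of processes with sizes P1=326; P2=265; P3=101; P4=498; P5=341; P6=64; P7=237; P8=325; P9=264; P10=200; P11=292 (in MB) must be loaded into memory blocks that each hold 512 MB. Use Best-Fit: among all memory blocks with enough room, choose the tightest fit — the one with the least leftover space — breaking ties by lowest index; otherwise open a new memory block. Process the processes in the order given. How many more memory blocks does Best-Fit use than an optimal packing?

Best-Fit: [326,101,64] [265,237] [498] [341] [325] [264,200] [292] → 7 memory blocks.
7 processes exceed 256 MB (half the capacity), and no two of those can share a memory block, so at least 7 memory blocks are needed.
So 7 is already optimal.

0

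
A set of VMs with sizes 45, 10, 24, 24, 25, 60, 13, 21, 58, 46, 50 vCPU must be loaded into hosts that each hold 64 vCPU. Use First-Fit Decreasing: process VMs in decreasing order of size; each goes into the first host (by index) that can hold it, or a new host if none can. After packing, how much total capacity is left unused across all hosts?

Sorted descending: 60, 58, 50, 46, 45, 25, 24, 24, 21, 13, 10.
60 vCPU → host 1 (remaining 4 vCPU)
58 vCPU → host 2 (remaining 6 vCPU)
50 vCPU → host 3 (remaining 14 vCPU)
46 vCPU → host 4 (remaining 18 vCPU)
45 vCPU → host 5 (remaining 19 vCPU)
25 vCPU → host 6 (remaining 39 vCPU)
24 vCPU → host 6 (remaining 15 vCPU)
24 vCPU → host 7 (remaining 40 vCPU)
21 vCPU → host 7 (remaining 19 vCPU)
13 vCPU → host 3 (remaining 1 vCPU)
10 vCPU → host 4 (remaining 8 vCPU)
7 hosts × 64 vCPU = 448 vCPU; used 376 vCPU; unused 72 vCPU.

72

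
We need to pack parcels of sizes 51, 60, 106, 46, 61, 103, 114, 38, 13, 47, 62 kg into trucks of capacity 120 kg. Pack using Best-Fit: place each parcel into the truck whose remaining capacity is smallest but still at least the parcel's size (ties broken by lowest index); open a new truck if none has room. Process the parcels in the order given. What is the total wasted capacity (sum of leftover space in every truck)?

51 kg → truck 1 (remaining 69 kg)
60 kg → truck 1 (remaining 9 kg)
106 kg → truck 2 (remaining 14 kg)
46 kg → truck 3 (remaining 74 kg)
61 kg → truck 3 (remaining 13 kg)
103 kg → truck 4 (remaining 17 kg)
114 kg → truck 5 (remaining 6 kg)
38 kg → truck 6 (remaining 82 kg)
13 kg → truck 3 (remaining 0 kg)
47 kg → truck 6 (remaining 35 kg)
62 kg → truck 7 (remaining 58 kg)
7 trucks × 120 kg = 840 kg; used 701 kg; unused 139 kg.

139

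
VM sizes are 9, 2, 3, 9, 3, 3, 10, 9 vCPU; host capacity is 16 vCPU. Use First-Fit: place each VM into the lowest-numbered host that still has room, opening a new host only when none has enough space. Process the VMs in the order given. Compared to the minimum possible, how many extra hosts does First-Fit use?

0

First-Fit: [9,2,3] [9,3,3] [10] [9] → 4 hosts.
4 VMs exceed 8 vCPU (half the capacity), and no two of those can share a host, so at least 4 hosts are needed.
So 4 is already optimal.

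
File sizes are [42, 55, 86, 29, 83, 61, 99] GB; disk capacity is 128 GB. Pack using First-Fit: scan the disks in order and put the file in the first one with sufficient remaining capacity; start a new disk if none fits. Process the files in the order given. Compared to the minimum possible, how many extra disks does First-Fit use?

1

First-Fit: [42,55,29] [86] [83] [61] [99] → 5 disks.
Total size 455 GB; any packing needs at least ⌈455/128⌉ = 4 disks.
An optimal packing achieves that bound: [99,29] [86,42] [83] [61,55] → 4 disks.
Excess: 5 − 4 = 1.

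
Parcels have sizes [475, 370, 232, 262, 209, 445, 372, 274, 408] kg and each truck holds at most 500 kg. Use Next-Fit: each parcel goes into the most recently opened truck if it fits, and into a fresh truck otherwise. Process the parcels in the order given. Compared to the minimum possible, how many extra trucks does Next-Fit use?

Next-Fit: [475] [370] [232,262] [209] [445] [372] [274] [408] → 8 trucks.
Total size 3047 kg; any packing needs at least ⌈3047/500⌉ = 7 trucks.
An optimal packing achieves that bound: [475] [445] [408] [372] [370] [274,209] [262,232] → 7 trucks.
Excess: 8 − 7 = 1.

1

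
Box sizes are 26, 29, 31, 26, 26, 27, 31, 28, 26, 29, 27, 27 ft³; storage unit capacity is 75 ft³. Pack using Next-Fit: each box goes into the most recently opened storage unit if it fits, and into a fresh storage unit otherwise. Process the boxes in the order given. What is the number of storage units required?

6

storage unit 1: place 26 ft³, 49 ft³ left
storage unit 1: place 29 ft³, 20 ft³ left
storage unit 2: place 31 ft³, 44 ft³ left
storage unit 2: place 26 ft³, 18 ft³ left
storage unit 3: place 26 ft³, 49 ft³ left
storage unit 3: place 27 ft³, 22 ft³ left
storage unit 4: place 31 ft³, 44 ft³ left
storage unit 4: place 28 ft³, 16 ft³ left
storage unit 5: place 26 ft³, 49 ft³ left
storage unit 5: place 29 ft³, 20 ft³ left
storage unit 6: place 27 ft³, 48 ft³ left
storage unit 6: place 27 ft³, 21 ft³ left
Final storage units: [26,29] [31,26] [26,27] [31,28] [26,29] [27,27].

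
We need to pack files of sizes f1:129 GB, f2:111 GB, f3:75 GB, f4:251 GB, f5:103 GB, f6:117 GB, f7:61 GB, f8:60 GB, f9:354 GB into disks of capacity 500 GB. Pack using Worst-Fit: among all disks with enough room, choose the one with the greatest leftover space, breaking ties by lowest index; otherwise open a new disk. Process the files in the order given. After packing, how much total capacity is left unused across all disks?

Put f1 (129 GB) in disk 1; 371 GB remain.
Put f2 (111 GB) in disk 1; 260 GB remain.
Put f3 (75 GB) in disk 1; 185 GB remain.
Put f4 (251 GB) in disk 2; 249 GB remain.
Put f5 (103 GB) in disk 2; 146 GB remain.
Put f6 (117 GB) in disk 1; 68 GB remain.
Put f7 (61 GB) in disk 2; 85 GB remain.
Put f8 (60 GB) in disk 2; 25 GB remain.
Put f9 (354 GB) in disk 3; 146 GB remain.
3 disks × 500 GB = 1500 GB; used 1261 GB; unused 239 GB.

239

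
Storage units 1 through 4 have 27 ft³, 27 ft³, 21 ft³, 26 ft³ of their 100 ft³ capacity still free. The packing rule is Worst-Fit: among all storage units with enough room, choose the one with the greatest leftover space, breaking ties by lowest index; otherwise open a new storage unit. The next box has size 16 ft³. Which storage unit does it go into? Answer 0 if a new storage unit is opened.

1

Storage units with room: storage unit 1 (27 ft³), storage unit 2 (27 ft³), storage unit 3 (21 ft³), storage unit 4 (26 ft³).
Most room is storage unit 1 with 27 ft³ free.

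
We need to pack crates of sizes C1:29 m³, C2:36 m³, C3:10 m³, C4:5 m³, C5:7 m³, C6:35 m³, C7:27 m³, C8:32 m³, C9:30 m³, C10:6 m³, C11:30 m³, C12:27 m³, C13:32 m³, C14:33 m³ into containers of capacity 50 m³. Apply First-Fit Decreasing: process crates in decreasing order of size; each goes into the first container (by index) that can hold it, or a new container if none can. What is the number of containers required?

10 containers

Sorted descending: 36, 35, 33, 32, 32, 30, 30, 29, 27, 27, 10, 7, 6, 5.
36 m³ → container 1 (remaining 14 m³)
35 m³ → container 2 (remaining 15 m³)
33 m³ → container 3 (remaining 17 m³)
32 m³ → container 4 (remaining 18 m³)
32 m³ → container 5 (remaining 18 m³)
30 m³ → container 6 (remaining 20 m³)
30 m³ → container 7 (remaining 20 m³)
29 m³ → container 8 (remaining 21 m³)
27 m³ → container 9 (remaining 23 m³)
27 m³ → container 10 (remaining 23 m³)
10 m³ → container 1 (remaining 4 m³)
7 m³ → container 2 (remaining 8 m³)
6 m³ → container 2 (remaining 2 m³)
5 m³ → container 3 (remaining 12 m³)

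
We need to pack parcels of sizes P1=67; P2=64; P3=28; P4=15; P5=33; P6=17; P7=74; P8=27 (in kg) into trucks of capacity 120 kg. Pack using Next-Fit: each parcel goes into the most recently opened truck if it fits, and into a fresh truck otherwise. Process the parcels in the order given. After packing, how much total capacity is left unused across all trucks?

P1 (67 kg) → truck 1 (remaining 53 kg)
P2 (64 kg) → truck 2 (remaining 56 kg)
P3 (28 kg) → truck 2 (remaining 28 kg)
P4 (15 kg) → truck 2 (remaining 13 kg)
P5 (33 kg) → truck 3 (remaining 87 kg)
P6 (17 kg) → truck 3 (remaining 70 kg)
P7 (74 kg) → truck 4 (remaining 46 kg)
P8 (27 kg) → truck 4 (remaining 19 kg)
4 trucks × 120 kg = 480 kg; used 325 kg; unused 155 kg.

155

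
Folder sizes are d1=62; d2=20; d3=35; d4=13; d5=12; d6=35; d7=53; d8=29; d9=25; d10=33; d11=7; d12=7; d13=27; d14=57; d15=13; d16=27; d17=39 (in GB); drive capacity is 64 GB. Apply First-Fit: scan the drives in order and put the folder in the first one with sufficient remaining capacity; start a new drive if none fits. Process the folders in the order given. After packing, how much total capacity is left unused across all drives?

82

Put d1 (62 GB) in drive 1; 2 GB remain.
Put d2 (20 GB) in drive 2; 44 GB remain.
Put d3 (35 GB) in drive 2; 9 GB remain.
Put d4 (13 GB) in drive 3; 51 GB remain.
Put d5 (12 GB) in drive 3; 39 GB remain.
Put d6 (35 GB) in drive 3; 4 GB remain.
Put d7 (53 GB) in drive 4; 11 GB remain.
Put d8 (29 GB) in drive 5; 35 GB remain.
Put d9 (25 GB) in drive 5; 10 GB remain.
Put d10 (33 GB) in drive 6; 31 GB remain.
Put d11 (7 GB) in drive 2; 2 GB remain.
Put d12 (7 GB) in drive 4; 4 GB remain.
Put d13 (27 GB) in drive 6; 4 GB remain.
Put d14 (57 GB) in drive 7; 7 GB remain.
Put d15 (13 GB) in drive 8; 51 GB remain.
Put d16 (27 GB) in drive 8; 24 GB remain.
Put d17 (39 GB) in drive 9; 25 GB remain.
9 drives × 64 GB = 576 GB; used 494 GB; unused 82 GB.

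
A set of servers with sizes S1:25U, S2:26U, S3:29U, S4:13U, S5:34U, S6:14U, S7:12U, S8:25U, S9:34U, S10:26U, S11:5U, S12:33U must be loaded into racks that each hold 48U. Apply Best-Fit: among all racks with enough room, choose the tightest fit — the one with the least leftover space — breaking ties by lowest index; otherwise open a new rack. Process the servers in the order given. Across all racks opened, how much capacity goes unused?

108

S1 (25U) → rack 1 (remaining 23U)
S2 (26U) → rack 2 (remaining 22U)
S3 (29U) → rack 3 (remaining 19U)
S4 (13U) → rack 3 (remaining 6U)
S5 (34U) → rack 4 (remaining 14U)
S6 (14U) → rack 4 (remaining 0U)
S7 (12U) → rack 2 (remaining 10U)
S8 (25U) → rack 5 (remaining 23U)
S9 (34U) → rack 6 (remaining 14U)
S10 (26U) → rack 7 (remaining 22U)
S11 (5U) → rack 3 (remaining 1U)
S12 (33U) → rack 8 (remaining 15U)
8 racks × 48U = 384U; used 276U; unused 108U.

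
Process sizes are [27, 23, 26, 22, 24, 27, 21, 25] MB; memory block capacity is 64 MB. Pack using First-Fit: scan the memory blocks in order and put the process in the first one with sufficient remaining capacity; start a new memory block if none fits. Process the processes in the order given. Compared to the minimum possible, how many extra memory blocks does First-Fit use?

0

First-Fit: [27,23] [26,22] [24,27] [21,25] → 4 memory blocks.
Total size 195 MB; any packing needs at least ⌈195/64⌉ = 4 memory blocks.
So 4 is already optimal.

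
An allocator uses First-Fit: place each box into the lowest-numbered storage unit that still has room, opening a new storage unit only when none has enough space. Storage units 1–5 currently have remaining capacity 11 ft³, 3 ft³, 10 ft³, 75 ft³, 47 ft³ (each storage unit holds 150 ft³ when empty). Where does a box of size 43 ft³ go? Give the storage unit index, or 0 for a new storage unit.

4

Storage units with room: storage unit 4 (75 ft³), storage unit 5 (47 ft³).
The first with room is storage unit 4.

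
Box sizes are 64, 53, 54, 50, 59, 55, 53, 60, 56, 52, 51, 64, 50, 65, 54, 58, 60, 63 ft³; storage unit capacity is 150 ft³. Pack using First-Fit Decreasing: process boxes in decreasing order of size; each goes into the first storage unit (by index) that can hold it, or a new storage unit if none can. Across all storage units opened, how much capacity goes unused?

Sorted descending: 65, 64, 64, 63, 60, 60, 59, 58, 56, 55, 54, 54, 53, 53, 52, 51, 50, 50.
65 ft³ → storage unit 1 (remaining 85 ft³)
64 ft³ → storage unit 1 (remaining 21 ft³)
64 ft³ → storage unit 2 (remaining 86 ft³)
63 ft³ → storage unit 2 (remaining 23 ft³)
60 ft³ → storage unit 3 (remaining 90 ft³)
60 ft³ → storage unit 3 (remaining 30 ft³)
59 ft³ → storage unit 4 (remaining 91 ft³)
58 ft³ → storage unit 4 (remaining 33 ft³)
56 ft³ → storage unit 5 (remaining 94 ft³)
55 ft³ → storage unit 5 (remaining 39 ft³)
54 ft³ → storage unit 6 (remaining 96 ft³)
54 ft³ → storage unit 6 (remaining 42 ft³)
53 ft³ → storage unit 7 (remaining 97 ft³)
53 ft³ → storage unit 7 (remaining 44 ft³)
52 ft³ → storage unit 8 (remaining 98 ft³)
51 ft³ → storage unit 8 (remaining 47 ft³)
50 ft³ → storage unit 9 (remaining 100 ft³)
50 ft³ → storage unit 9 (remaining 50 ft³)
9 storage units × 150 ft³ = 1350 ft³; used 1021 ft³; unused 329 ft³.

329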